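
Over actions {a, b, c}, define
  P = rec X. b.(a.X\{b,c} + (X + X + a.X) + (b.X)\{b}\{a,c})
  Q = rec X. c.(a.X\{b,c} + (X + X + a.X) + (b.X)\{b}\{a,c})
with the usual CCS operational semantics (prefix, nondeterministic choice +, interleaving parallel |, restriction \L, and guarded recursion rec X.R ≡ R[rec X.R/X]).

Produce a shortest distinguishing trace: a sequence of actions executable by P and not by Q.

b

Reachable graph of P (3 states):
  p0 = rec X. b.(a.X\{b,c} + (X + X + a.X) + (b.X)\{b}\{a,c}) ⊢ ··b··> p1
  p1 = a.(rec X. b.(a.X\{b,c} + (X + X + a.X) + (b.X)\{b}\{a,c}))\{b,c} + ((rec X. b.(a.X\{b,c} + (X + X + a.X) + (b.X)\{b}\{a,c})) + (rec X. b.(a.X\{b,c} + (X + X + a.X) + (b.X)\{b}\{a,c})) + a.(rec X. b.(a.X\{b,c} + (X + X + a.X) + (b.X)\{b}\{a,c}))) + (b.(rec X. b.(a.X\{b,c} + (X + X + a.X) + (b.X)\{b}\{a,c})))\{b}\{a,c} ⊢ ··a··> p0, ··a··> p2, ··b··> p1
  p2 = (rec X. b.(a.X\{b,c} + (X + X + a.X) + (b.X)\{b}\{a,c}))\{b,c} ⊢ ·
Reachable graph of Q (3 states):
  q0 = rec X. c.(a.X\{b,c} + (X + X + a.X) + (b.X)\{b}\{a,c}) ⊢ ··c··> q1
  q1 = a.(rec X. c.(a.X\{b,c} + (X + X + a.X) + (b.X)\{b}\{a,c}))\{b,c} + ((rec X. c.(a.X\{b,c} + (X + X + a.X) + (b.X)\{b}\{a,c})) + (rec X. c.(a.X\{b,c} + (X + X + a.X) + (b.X)\{b}\{a,c})) + a.(rec X. c.(a.X\{b,c} + (X + X + a.X) + (b.X)\{b}\{a,c}))) + (b.(rec X. c.(a.X\{b,c} + (X + X + a.X) + (b.X)\{b}\{a,c})))\{b}\{a,c} ⊢ ··a··> q0, ··a··> q2, ··c··> q1
  q2 = (rec X. c.(a.X\{b,c} + (X + X + a.X) + (b.X)\{b}\{a,c}))\{b,c} ⊢ ·
Executing b from P (initial set {p0}):
  [1] b ⇒ {p1}
  P completes σ.
Executing b from Q (initial set {q0}):
  [1] b ⇒ no successor for Q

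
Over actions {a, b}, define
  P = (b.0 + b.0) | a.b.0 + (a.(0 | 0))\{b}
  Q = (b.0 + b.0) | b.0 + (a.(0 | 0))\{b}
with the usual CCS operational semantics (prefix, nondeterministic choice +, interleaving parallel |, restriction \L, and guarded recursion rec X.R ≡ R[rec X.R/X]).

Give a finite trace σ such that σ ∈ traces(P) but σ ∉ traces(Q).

ab

Reachable graph of P (7 states):
  p0 = (b.0 + b.0) | a.b.0 + (a.(0 | 0))\{b} | ··a··> p1, ··a··> p2, ··b··> p3
  p1 = (0 | 0)\{b} | ∅
  p2 = (b.0 + b.0) | b.0 | ··b··> p4, ··b··> p5
  p3 = 0 | a.b.0 | ··a··> p5
  p4 = (b.0 + b.0) | 0 | ··b··> p6
  p5 = 0 | b.0 | ··b··> p6
  p6 = 0 | 0 | ∅
Reachable graph of Q (5 states):
  q0 = (b.0 + b.0) | b.0 + (a.(0 | 0))\{b} | ··a··> q1, ··b··> q2, ··b··> q3
  q1 = (0 | 0)\{b} | ∅
  q2 = (b.0 + b.0) | 0 | ··b··> q4
  q3 = 0 | b.0 | ··b··> q4
  q4 = 0 | 0 | ∅
Executing ab from P (initial set {p0}):
  step 1 (a): {p1, p2}
  step 2 (b): {p4, p5}
  — P admits the full trace.
Executing ab from Q (initial set {q0}):
  step 1 (a): {q1}
  step 2 (b): no successor for Q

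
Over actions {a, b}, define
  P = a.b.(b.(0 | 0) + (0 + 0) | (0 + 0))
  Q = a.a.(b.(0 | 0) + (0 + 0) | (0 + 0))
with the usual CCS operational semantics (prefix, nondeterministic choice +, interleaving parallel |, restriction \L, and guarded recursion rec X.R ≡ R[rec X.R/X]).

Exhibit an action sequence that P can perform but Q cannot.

LTS(P): 4 reachable states
  u0 = a.b.(b.(0 | 0) + (0 + 0) | (0 + 0)) :: =a=> u1
  u1 = b.(b.(0 | 0) + (0 + 0) | (0 + 0)) :: =b=> u2
  u2 = b.(0 | 0) + (0 + 0) | (0 + 0) :: =b=> u3
  u3 = 0 | 0 :: (no moves)
LTS(Q): 4 reachable states
  v0 = a.a.(b.(0 | 0) + (0 + 0) | (0 + 0)) :: =a=> v1
  v1 = a.(b.(0 | 0) + (0 + 0) | (0 + 0)) :: =a=> v2
  v2 = b.(0 | 0) + (0 + 0) | (0 + 0) :: =b=> v3
  v3 = 0 | 0 :: (no moves)
Run σ = ⟨ab⟩ on P: start {u0}
  [1] a ⇒ {u1}
  [2] b ⇒ {u2}
  P completes σ.
Run σ = ⟨ab⟩ on Q: start {v0}
  [1] a ⇒ {v1}
  [2] b ⇒ ∅  — Q cannot continue

ab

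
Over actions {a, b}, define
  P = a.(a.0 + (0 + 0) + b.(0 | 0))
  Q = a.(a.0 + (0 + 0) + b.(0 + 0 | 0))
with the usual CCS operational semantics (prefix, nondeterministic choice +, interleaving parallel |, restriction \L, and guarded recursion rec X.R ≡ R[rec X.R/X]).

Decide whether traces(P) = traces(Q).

traces(P) = traces(Q)

P's transition system — 4 states:
  u0 = a.(a.0 + (0 + 0) + b.(0 | 0)) ⊢ --a--▸ u1
  u1 = a.0 + (0 + 0) + b.(0 | 0) ⊢ --a--▸ u2, --b--▸ u3
  u2 = 0 ⊢ ·
  u3 = 0 | 0 ⊢ ·
Q's transition system — 4 states:
  v0 = a.(a.0 + (0 + 0) + b.(0 + 0 | 0)) ⊢ --a--▸ v1
  v1 = a.0 + (0 + 0) + b.(0 + 0 | 0) ⊢ --a--▸ v2, --b--▸ v3
  v2 = 0 ⊢ ·
  v3 = 0 + 0 | 0 ⊢ ·
Partition-refinement fixed point:
  B0 = {u0, v0}
  B1 = {u1, v1}
  B2 = {u2, u3, v2, v3}
u0 ∈ B0, v0 ∈ B0 → same block
Bisimilar ⇒ trace-equivalent.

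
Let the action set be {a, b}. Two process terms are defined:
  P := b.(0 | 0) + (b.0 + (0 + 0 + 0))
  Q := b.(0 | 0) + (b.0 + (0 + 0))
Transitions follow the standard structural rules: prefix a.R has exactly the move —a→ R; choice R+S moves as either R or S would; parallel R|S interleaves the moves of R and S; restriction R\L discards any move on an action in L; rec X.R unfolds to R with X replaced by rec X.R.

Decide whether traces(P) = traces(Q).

P's transition system — 3 states:
  u0 = b.(0 | 0) + (b.0 + (0 + 0 + 0)) ⊢ --b--▸ u1, --b--▸ u2
  u1 = 0 ⊢ (no moves)
  u2 = 0 | 0 ⊢ (no moves)
Q's transition system — 3 states:
  v0 = b.(0 | 0) + (b.0 + (0 + 0)) ⊢ --b--▸ v1, --b--▸ v2
  v1 = 0 ⊢ (no moves)
  v2 = 0 | 0 ⊢ (no moves)
Bisimilarity quotient blocks:
  B0 = {u0, v0}
  B1 = {u1, u2, v1, v2}
u0 ∈ B0, v0 ∈ B0 → same block
Bisimilar ⇒ trace-equivalent.

trace-equivalent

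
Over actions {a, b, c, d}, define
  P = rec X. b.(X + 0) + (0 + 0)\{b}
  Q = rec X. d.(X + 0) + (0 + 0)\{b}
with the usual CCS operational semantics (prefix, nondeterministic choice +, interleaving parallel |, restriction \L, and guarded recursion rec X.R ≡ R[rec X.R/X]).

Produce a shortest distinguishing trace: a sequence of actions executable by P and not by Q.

P's transition system — 2 states:
  p0 = rec X. b.(X + 0) + (0 + 0)\{b} :: —b→ p1
  p1 = (rec X. b.(X + 0) + (0 + 0)\{b}) + 0 :: —b→ p1
Q's transition system — 2 states:
  q0 = rec X. d.(X + 0) + (0 + 0)\{b} :: —d→ q1
  q1 = (rec X. d.(X + 0) + (0 + 0)\{b}) + 0 :: —d→ q1
Run σ = ⟨b⟩ on P: start {p0}
  step 1 (b): {p1}
  ✓ P
Run σ = ⟨b⟩ on Q: start {q0}
  step 1 (b): no successor for Q

b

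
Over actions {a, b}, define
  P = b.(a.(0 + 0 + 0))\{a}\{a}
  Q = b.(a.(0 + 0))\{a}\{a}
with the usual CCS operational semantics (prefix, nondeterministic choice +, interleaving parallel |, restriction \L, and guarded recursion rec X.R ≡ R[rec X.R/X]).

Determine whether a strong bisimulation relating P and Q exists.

P ~ Q

P's transition system — 2 states:
  m0 = b.(a.(0 + 0 + 0))\{a}\{a} ⊢ —b→ m1
  m1 = (a.(0 + 0 + 0))\{a}\{a} ⊢ ∅
Q's transition system — 2 states:
  n0 = b.(a.(0 + 0))\{a}\{a} ⊢ —b→ n1
  n1 = (a.(0 + 0))\{a}\{a} ⊢ ∅
Bisimilarity quotient blocks:
  B0 = {m0, n0}
  B1 = {m1, n1}
m0 ∈ B0, n0 ∈ B0 → same block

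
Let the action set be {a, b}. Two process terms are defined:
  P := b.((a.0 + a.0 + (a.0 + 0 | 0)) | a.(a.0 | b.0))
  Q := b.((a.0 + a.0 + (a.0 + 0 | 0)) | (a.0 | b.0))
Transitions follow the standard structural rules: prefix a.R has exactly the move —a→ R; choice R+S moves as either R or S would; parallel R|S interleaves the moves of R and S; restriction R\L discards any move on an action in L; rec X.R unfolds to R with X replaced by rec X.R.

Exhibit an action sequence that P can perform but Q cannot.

baaa

LTS(P): 11 reachable states
  m0 = b.((a.0 + a.0 + (a.0 + 0 | 0)) | a.(a.0 | b.0)) → -b-> m1
  m1 = (a.0 + a.0 + (a.0 + 0 | 0)) | a.(a.0 | b.0) → -a-> m2, -a-> m3
  m2 = (a.0 + a.0 + (a.0 + 0 | 0)) | (a.0 | b.0) → -a-> m4, -a-> m5, -b-> m6
  m3 = 0 | a.(a.0 | b.0) → -a-> m5
  m4 = (a.0 + a.0 + (a.0 + 0 | 0)) | (0 | b.0) → -a-> m7, -b-> m8
  m5 = 0 | (a.0 | b.0) → -a-> m7, -b-> m9
  m6 = (a.0 + a.0 + (a.0 + 0 | 0)) | (a.0 | 0) → -a-> m8, -a-> m9
  m7 = 0 | (0 | b.0) → -b-> m10
  m8 = (a.0 + a.0 + (a.0 + 0 | 0)) | (0 | 0) → -a-> m10
  m9 = 0 | (a.0 | 0) → -a-> m10
  m10 = 0 | (0 | 0) → deadlocked
LTS(Q): 9 reachable states
  n0 = b.((a.0 + a.0 + (a.0 + 0 | 0)) | (a.0 | b.0)) → -b-> n1
  n1 = (a.0 + a.0 + (a.0 + 0 | 0)) | (a.0 | b.0) → -a-> n2, -a-> n3, -b-> n4
  n2 = (a.0 + a.0 + (a.0 + 0 | 0)) | (0 | b.0) → -a-> n5, -b-> n6
  n3 = 0 | (a.0 | b.0) → -a-> n5, -b-> n7
  n4 = (a.0 + a.0 + (a.0 + 0 | 0)) | (a.0 | 0) → -a-> n6, -a-> n7
  n5 = 0 | (0 | b.0) → -b-> n8
  n6 = (a.0 + a.0 + (a.0 + 0 | 0)) | (0 | 0) → -a-> n8
  n7 = 0 | (a.0 | 0) → -a-> n8
  n8 = 0 | (0 | 0) → deadlocked
Trace ⟨baaa⟩ through P, begin at {m0}:
  [1] b ⇒ {m1}
  [2] a ⇒ {m2, m3}
  [3] a ⇒ {m4, m5}
  [4] a ⇒ {m7}
  — P admits the full trace.
Trace ⟨baaa⟩ through Q, begin at {n0}:
  [1] b ⇒ {n1}
  [2] a ⇒ {n2, n3}
  [3] a ⇒ {n5}
  [4] a ⇒ no successor for Q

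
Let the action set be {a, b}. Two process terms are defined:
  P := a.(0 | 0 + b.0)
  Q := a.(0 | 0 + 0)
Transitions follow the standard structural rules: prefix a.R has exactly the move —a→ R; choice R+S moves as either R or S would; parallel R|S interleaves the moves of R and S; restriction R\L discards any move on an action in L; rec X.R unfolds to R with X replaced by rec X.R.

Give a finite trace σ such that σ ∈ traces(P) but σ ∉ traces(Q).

ab

LTS(P): 3 reachable states
  m0 = a.(0 | 0 + b.0) :: =a=> m1
  m1 = 0 | 0 + b.0 :: =b=> m2
  m2 = 0 :: ·
LTS(Q): 2 reachable states
  n0 = a.(0 | 0 + 0) :: =a=> n1
  n1 = 0 | 0 + 0 :: ·
Run σ = ⟨ab⟩ on P: start {m0}
  step 1 (a): {m1}
  step 2 (b): {m2}
  — P admits the full trace.
Run σ = ⟨ab⟩ on Q: start {n0}
  step 1 (a): {n1}
  step 2 (b): ∅  — Q cannot continue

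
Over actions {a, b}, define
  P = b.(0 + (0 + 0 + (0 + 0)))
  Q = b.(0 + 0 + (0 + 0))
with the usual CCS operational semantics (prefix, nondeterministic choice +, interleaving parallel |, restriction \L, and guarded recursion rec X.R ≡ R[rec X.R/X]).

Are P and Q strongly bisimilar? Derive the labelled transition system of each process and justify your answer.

bisimilar

P's transition system — 2 states:
  u0 = b.(0 + (0 + 0 + (0 + 0))) :: —b→ u1
  u1 = 0 + (0 + 0 + (0 + 0)) :: ∅
Q's transition system — 2 states:
  v0 = b.(0 + 0 + (0 + 0)) :: —b→ v1
  v1 = 0 + 0 + (0 + 0) :: ∅
Partition-refinement fixed point:
  B0 = {u0, v0}
  B1 = {u1, v1}
u0 ∈ B0, v0 ∈ B0 → same block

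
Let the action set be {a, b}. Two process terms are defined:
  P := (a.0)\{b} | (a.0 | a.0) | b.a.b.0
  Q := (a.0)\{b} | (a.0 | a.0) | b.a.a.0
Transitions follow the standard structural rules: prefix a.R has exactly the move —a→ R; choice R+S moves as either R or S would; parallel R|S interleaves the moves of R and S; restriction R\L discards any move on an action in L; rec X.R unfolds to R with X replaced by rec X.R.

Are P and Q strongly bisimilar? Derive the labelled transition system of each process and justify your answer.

not bisimilar

P's transition system — 32 states:
  m0 = (a.0)\{b} | (a.0 | a.0) | b.a.b.0 :: ··a··> m1, ··a··> m2, ··a··> m3, ··b··> m4
  m1 = (a.0)\{b} | (0 | a.0) | b.a.b.0 :: ··a··> m5, ··a··> m6, ··b··> m7
  m2 = (a.0)\{b} | (a.0 | 0) | b.a.b.0 :: ··a··> m5, ··a··> m8, ··b··> m9
  m3 = 0\{b} | (a.0 | a.0) | b.a.b.0 :: ··a··> m6, ··a··> m8, ··b··> m10
  m4 = (a.0)\{b} | (a.0 | a.0) | a.b.0 :: ··a··> m10, ··a··> m11, ··a··> m7, ··a··> m9
  m5 = (a.0)\{b} | (0 | 0) | b.a.b.0 :: ··a··> m12, ··b··> m13
  m6 = 0\{b} | (0 | a.0) | b.a.b.0 :: ··a··> m12, ··b··> m14
  m7 = (a.0)\{b} | (0 | a.0) | a.b.0 :: ··a··> m13, ··a··> m14, ··a··> m15
  m8 = 0\{b} | (a.0 | 0) | b.a.b.0 :: ··a··> m12, ··b··> m16
  m9 = (a.0)\{b} | (a.0 | 0) | a.b.0 :: ··a··> m13, ··a··> m16, ··a··> m17
  m10 = 0\{b} | (a.0 | a.0) | a.b.0 :: ··a··> m14, ··a··> m16, ··a··> m18
  m11 = (a.0)\{b} | (a.0 | a.0) | b.0 :: ··a··> m15, ··a··> m17, ··a··> m18, ··b··> m19
  m12 = 0\{b} | (0 | 0) | b.a.b.0 :: ··b··> m20
  m13 = (a.0)\{b} | (0 | 0) | a.b.0 :: ··a··> m20, ··a··> m21
  m14 = 0\{b} | (0 | a.0) | a.b.0 :: ··a··> m20, ··a··> m22
  m15 = (a.0)\{b} | (0 | a.0) | b.0 :: ··a··> m21, ··a··> m22, ··b··> m23
  m16 = 0\{b} | (a.0 | 0) | a.b.0 :: ··a··> m20, ··a··> m24
  m17 = (a.0)\{b} | (a.0 | 0) | b.0 :: ··a··> m21, ··a··> m24, ··b··> m25
  m18 = 0\{b} | (a.0 | a.0) | b.0 :: ··a··> m22, ··a··> m24, ··b··> m26
  m19 = (a.0)\{b} | (a.0 | a.0) | 0 :: ··a··> m23, ··a··> m25, ··a··> m26
  m20 = 0\{b} | (0 | 0) | a.b.0 :: ··a··> m27
  m21 = (a.0)\{b} | (0 | 0) | b.0 :: ··a··> m27, ··b··> m28
  m22 = 0\{b} | (0 | a.0) | b.0 :: ··a··> m27, ··b··> m29
  m23 = (a.0)\{b} | (0 | a.0) | 0 :: ··a··> m28, ··a··> m29
  m24 = 0\{b} | (a.0 | 0) | b.0 :: ··a··> m27, ··b··> m30
  m25 = (a.0)\{b} | (a.0 | 0) | 0 :: ··a··> m28, ··a··> m30
  m26 = 0\{b} | (a.0 | a.0) | 0 :: ··a··> m29, ··a··> m30
  m27 = 0\{b} | (0 | 0) | b.0 :: ··b··> m31
  m28 = (a.0)\{b} | (0 | 0) | 0 :: ··a··> m31
  m29 = 0\{b} | (0 | a.0) | 0 :: ··a··> m31
  m30 = 0\{b} | (a.0 | 0) | 0 :: ··a··> m31
  m31 = 0\{b} | (0 | 0) | 0 :: deadlocked
Q's transition system — 32 states:
  n0 = (a.0)\{b} | (a.0 | a.0) | b.a.a.0 :: ··a··> n1, ··a··> n2, ··a··> n3, ··b··> n4
  n1 = (a.0)\{b} | (0 | a.0) | b.a.a.0 :: ··a··> n5, ··a··> n6, ··b··> n7
  n2 = (a.0)\{b} | (a.0 | 0) | b.a.a.0 :: ··a··> n5, ··a··> n8, ··b··> n9
  n3 = 0\{b} | (a.0 | a.0) | b.a.a.0 :: ··a··> n6, ··a··> n8, ··b··> n10
  n4 = (a.0)\{b} | (a.0 | a.0) | a.a.0 :: ··a··> n10, ··a··> n11, ··a··> n7, ··a··> n9
  n5 = (a.0)\{b} | (0 | 0) | b.a.a.0 :: ··a··> n12, ··b··> n13
  n6 = 0\{b} | (0 | a.0) | b.a.a.0 :: ··a··> n12, ··b··> n14
  n7 = (a.0)\{b} | (0 | a.0) | a.a.0 :: ··a··> n13, ··a··> n14, ··a··> n15
  n8 = 0\{b} | (a.0 | 0) | b.a.a.0 :: ··a··> n12, ··b··> n16
  n9 = (a.0)\{b} | (a.0 | 0) | a.a.0 :: ··a··> n13, ··a··> n16, ··a··> n17
  n10 = 0\{b} | (a.0 | a.0) | a.a.0 :: ··a··> n14, ··a··> n16, ··a··> n18
  n11 = (a.0)\{b} | (a.0 | a.0) | a.0 :: ··a··> n15, ··a··> n17, ··a··> n18, ··a··> n19
  n12 = 0\{b} | (0 | 0) | b.a.a.0 :: ··b··> n20
  n13 = (a.0)\{b} | (0 | 0) | a.a.0 :: ··a··> n20, ··a··> n21
  n14 = 0\{b} | (0 | a.0) | a.a.0 :: ··a··> n20, ··a··> n22
  n15 = (a.0)\{b} | (0 | a.0) | a.0 :: ··a··> n21, ··a··> n22, ··a··> n23
  n16 = 0\{b} | (a.0 | 0) | a.a.0 :: ··a··> n20, ··a··> n24
  n17 = (a.0)\{b} | (a.0 | 0) | a.0 :: ··a··> n21, ··a··> n24, ··a··> n25
  n18 = 0\{b} | (a.0 | a.0) | a.0 :: ··a··> n22, ··a··> n24, ··a··> n26
  n19 = (a.0)\{b} | (a.0 | a.0) | 0 :: ··a··> n23, ··a··> n25, ··a··> n26
  n20 = 0\{b} | (0 | 0) | a.a.0 :: ··a··> n27
  n21 = (a.0)\{b} | (0 | 0) | a.0 :: ··a··> n27, ··a··> n28
  n22 = 0\{b} | (0 | a.0) | a.0 :: ··a··> n27, ··a··> n29
  n23 = (a.0)\{b} | (0 | a.0) | 0 :: ··a··> n28, ··a··> n29
  n24 = 0\{b} | (a.0 | 0) | a.0 :: ··a··> n27, ··a··> n30
  n25 = (a.0)\{b} | (a.0 | 0) | 0 :: ··a··> n28, ··a··> n30
  n26 = 0\{b} | (a.0 | a.0) | 0 :: ··a··> n29, ··a··> n30
  n27 = 0\{b} | (0 | 0) | a.0 :: ··a··> n31
  n28 = (a.0)\{b} | (0 | 0) | 0 :: ··a··> n31
  n29 = 0\{b} | (0 | a.0) | 0 :: ··a··> n31
  n30 = 0\{b} | (a.0 | 0) | 0 :: ··a··> n31
  n31 = 0\{b} | (0 | 0) | 0 :: deadlocked
Partition-refinement fixed point:
  B0 = {m0}
  B1 = {m1, m2, m3}
  B2 = {m10, m7, m9}
  B3 = {m13, m14, m16}
  B4 = {m20}
  B5 = {m27}
  B6 = {m31, n31}
  B7 = {m21, m22, m24}
  B8 = {m28, m29, m30, n27, n28, n29, n30}
  B9 = {m15, m17, m18}
  B10 = {m23, m25, m26, n20, n21, n22, n23, n24, n25, n26}
  B11 = {m5, m6, m8}
  B12 = {m12}
  B13 = {m4}
  B14 = {m11}
  B15 = {m19, n13, n14, n15, n16, n17, n18, n19}
  B16 = {n0}
  B17 = {n1, n2, n3}
  B18 = {n5, n6, n8}
  B19 = {n12}
  B20 = {n10, n11, n7, n9}
  B21 = {n4}
m0 ∈ B0, n0 ∈ B16 → different blocks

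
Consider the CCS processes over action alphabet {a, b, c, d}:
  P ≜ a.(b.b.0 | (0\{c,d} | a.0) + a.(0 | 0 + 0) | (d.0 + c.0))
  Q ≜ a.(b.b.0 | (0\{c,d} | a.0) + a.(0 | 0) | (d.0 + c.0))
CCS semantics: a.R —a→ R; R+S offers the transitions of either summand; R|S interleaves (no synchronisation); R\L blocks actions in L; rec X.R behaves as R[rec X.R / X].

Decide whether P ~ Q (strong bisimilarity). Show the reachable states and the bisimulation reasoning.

bisimilar

LTS(P): 10 reachable states
  m0 = a.(b.b.0 | (0\{c,d} | a.0) + a.(0 | 0 + 0) | (d.0 + c.0)) ⊢ =a=> m1
  m1 = b.b.0 | (0\{c,d} | a.0) + a.(0 | 0 + 0) | (d.0 + c.0) ⊢ =a=> m2, =a=> m3, =b=> m4, =c=> m5, =d=> m5
  m2 = (0 | 0 + 0) | (d.0 + c.0) ⊢ =c=> m6, =d=> m6
  m3 = b.b.0 | (0\{c,d} | 0) ⊢ =b=> m7
  m4 = b.0 | (0\{c,d} | a.0) ⊢ =a=> m7, =b=> m8
  m5 = a.(0 | 0 + 0) | 0 ⊢ =a=> m6
  m6 = (0 | 0 + 0) | 0 ⊢ stopped
  m7 = b.0 | (0\{c,d} | 0) ⊢ =b=> m9
  m8 = 0 | (0\{c,d} | a.0) ⊢ =a=> m9
  m9 = 0 | (0\{c,d} | 0) ⊢ stopped
LTS(Q): 10 reachable states
  n0 = a.(b.b.0 | (0\{c,d} | a.0) + a.(0 | 0) | (d.0 + c.0)) ⊢ =a=> n1
  n1 = b.b.0 | (0\{c,d} | a.0) + a.(0 | 0) | (d.0 + c.0) ⊢ =a=> n2, =a=> n3, =b=> n4, =c=> n5, =d=> n5
  n2 = 0 | 0 | (d.0 + c.0) ⊢ =c=> n6, =d=> n6
  n3 = b.b.0 | (0\{c,d} | 0) ⊢ =b=> n7
  n4 = b.0 | (0\{c,d} | a.0) ⊢ =a=> n7, =b=> n8
  n5 = a.(0 | 0) | 0 ⊢ =a=> n6
  n6 = 0 | 0 | 0 ⊢ stopped
  n7 = b.0 | (0\{c,d} | 0) ⊢ =b=> n9
  n8 = 0 | (0\{c,d} | a.0) ⊢ =a=> n9
  n9 = 0 | (0\{c,d} | 0) ⊢ stopped
Partition-refinement fixed point:
  B0 = {m0, n0}
  B1 = {m1, n1}
  B2 = {m4, n4}
  B3 = {m5, m8, n5, n8}
  B4 = {m6, m9, n6, n9}
  B5 = {m7, n7}
  B6 = {m3, n3}
  B7 = {m2, n2}
m0 ∈ B0, n0 ∈ B0 → same block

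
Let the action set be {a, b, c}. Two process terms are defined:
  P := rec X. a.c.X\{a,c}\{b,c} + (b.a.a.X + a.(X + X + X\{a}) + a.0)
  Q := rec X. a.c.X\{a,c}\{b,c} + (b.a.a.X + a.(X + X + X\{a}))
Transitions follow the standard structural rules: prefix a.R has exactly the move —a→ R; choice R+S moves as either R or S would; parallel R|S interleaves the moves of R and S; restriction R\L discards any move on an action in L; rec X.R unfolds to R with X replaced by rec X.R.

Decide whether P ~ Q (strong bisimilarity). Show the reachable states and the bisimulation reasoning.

P's transition system — 8 states:
  m0 = rec X. a.c.X\{a,c}\{b,c} + (b.a.a.X + a.(X + X + X\{a}) + a.0) → -a-> m1, -a-> m2, -a-> m3, -b-> m4
  m1 = (rec X. a.c.X\{a,c}\{b,c} + (b.a.a.X + a.(X + X + X\{a}) + a.0)) + (rec X. a.c.X\{a,c}\{b,c} + (b.a.a.X + a.(X + X + X\{a}) + a.0)) + (rec X. a.c.X\{a,c}\{b,c} + (b.a.a.X + a.(X + X + X\{a}) + a.0))\{a} → -a-> m1, -a-> m2, -a-> m3, -b-> m4, -b-> m5
  m2 = 0 → deadlocked
  m3 = c.(rec X. a.c.X\{a,c}\{b,c} + (b.a.a.X + a.(X + X + X\{a}) + a.0))\{a,c}\{b,c} → -c-> m6
  m4 = a.a.(rec X. a.c.X\{a,c}\{b,c} + (b.a.a.X + a.(X + X + X\{a}) + a.0)) → -a-> m7
  m5 = (a.a.(rec X. a.c.X\{a,c}\{b,c} + (b.a.a.X + a.(X + X + X\{a}) + a.0)))\{a} → deadlocked
  m6 = (rec X. a.c.X\{a,c}\{b,c} + (b.a.a.X + a.(X + X + X\{a}) + a.0))\{a,c}\{b,c} → deadlocked
  m7 = a.(rec X. a.c.X\{a,c}\{b,c} + (b.a.a.X + a.(X + X + X\{a}) + a.0)) → -a-> m0
Q's transition system — 7 states:
  n0 = rec X. a.c.X\{a,c}\{b,c} + (b.a.a.X + a.(X + X + X\{a})) → -a-> n1, -a-> n2, -b-> n3
  n1 = (rec X. a.c.X\{a,c}\{b,c} + (b.a.a.X + a.(X + X + X\{a}))) + (rec X. a.c.X\{a,c}\{b,c} + (b.a.a.X + a.(X + X + X\{a}))) + (rec X. a.c.X\{a,c}\{b,c} + (b.a.a.X + a.(X + X + X\{a})))\{a} → -a-> n1, -a-> n2, -b-> n3, -b-> n4
  n2 = c.(rec X. a.c.X\{a,c}\{b,c} + (b.a.a.X + a.(X + X + X\{a})))\{a,c}\{b,c} → -c-> n5
  n3 = a.a.(rec X. a.c.X\{a,c}\{b,c} + (b.a.a.X + a.(X + X + X\{a}))) → -a-> n6
  n4 = (a.a.(rec X. a.c.X\{a,c}\{b,c} + (b.a.a.X + a.(X + X + X\{a}))))\{a} → deadlocked
  n5 = (rec X. a.c.X\{a,c}\{b,c} + (b.a.a.X + a.(X + X + X\{a})))\{a,c}\{b,c} → deadlocked
  n6 = a.(rec X. a.c.X\{a,c}\{b,c} + (b.a.a.X + a.(X + X + X\{a}))) → -a-> n0
Partition-refinement fixed point:
  B0 = {m0}
  B1 = {m4}
  B2 = {m7}
  B3 = {m2, m5, m6, n4, n5}
  B4 = {m3, n2}
  B5 = {m1}
  B6 = {n0}
  B7 = {n3}
  B8 = {n6}
  B9 = {n1}
m0 ∈ B0, n0 ∈ B6 → different blocks

not bisimilar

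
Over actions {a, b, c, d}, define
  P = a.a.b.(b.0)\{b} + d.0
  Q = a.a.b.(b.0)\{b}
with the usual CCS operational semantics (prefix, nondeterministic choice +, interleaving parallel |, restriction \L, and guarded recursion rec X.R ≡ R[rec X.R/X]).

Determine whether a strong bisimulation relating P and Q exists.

Reachable graph of P (5 states):
  p0 = a.a.b.(b.0)\{b} + d.0 → --a--▸ p1, --d--▸ p2
  p1 = a.b.(b.0)\{b} → --a--▸ p3
  p2 = 0 → deadlocked
  p3 = b.(b.0)\{b} → --b--▸ p4
  p4 = (b.0)\{b} → deadlocked
Reachable graph of Q (4 states):
  q0 = a.a.b.(b.0)\{b} → --a--▸ q1
  q1 = a.b.(b.0)\{b} → --a--▸ q2
  q2 = b.(b.0)\{b} → --b--▸ q3
  q3 = (b.0)\{b} → deadlocked
Coarsest stable partition (strong bisimilarity classes):
  B0 = {p0}
  B1 = {p1, q1}
  B2 = {p3, q2}
  B3 = {p2, p4, q3}
  B4 = {q0}
p0 ∈ B0, q0 ∈ B4 → different blocks

NO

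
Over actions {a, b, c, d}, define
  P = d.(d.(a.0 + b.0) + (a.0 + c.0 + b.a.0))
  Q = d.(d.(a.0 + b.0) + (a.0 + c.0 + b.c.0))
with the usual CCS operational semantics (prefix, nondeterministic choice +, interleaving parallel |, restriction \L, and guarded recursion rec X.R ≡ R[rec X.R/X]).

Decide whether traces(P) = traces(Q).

trace-distinct — witness ⟨dba⟩

LTS(P): 5 reachable states
  s0 = d.(d.(a.0 + b.0) + (a.0 + c.0 + b.a.0)) ⊢ --d--▸ s1
  s1 = d.(a.0 + b.0) + (a.0 + c.0 + b.a.0) ⊢ --a--▸ s2, --b--▸ s3, --c--▸ s2, --d--▸ s4
  s2 = 0 ⊢ ·
  s3 = a.0 ⊢ --a--▸ s2
  s4 = a.0 + b.0 ⊢ --a--▸ s2, --b--▸ s2
LTS(Q): 5 reachable states
  t0 = d.(d.(a.0 + b.0) + (a.0 + c.0 + b.c.0)) ⊢ --d--▸ t1
  t1 = d.(a.0 + b.0) + (a.0 + c.0 + b.c.0) ⊢ --a--▸ t2, --b--▸ t3, --c--▸ t2, --d--▸ t4
  t2 = 0 ⊢ ·
  t3 = c.0 ⊢ --c--▸ t2
  t4 = a.0 + b.0 ⊢ --a--▸ t2, --b--▸ t2
Run σ = ⟨dba⟩ on P: start {s0}
  step 1 (d): {s1}
  step 2 (b): {s3}
  step 3 (a): {s2}
  ✓ P
Run σ = ⟨dba⟩ on Q: start {t0}
  step 1 (d): {t1}
  step 2 (b): {t3}
  step 3 (a): ∅  — Q cannot continue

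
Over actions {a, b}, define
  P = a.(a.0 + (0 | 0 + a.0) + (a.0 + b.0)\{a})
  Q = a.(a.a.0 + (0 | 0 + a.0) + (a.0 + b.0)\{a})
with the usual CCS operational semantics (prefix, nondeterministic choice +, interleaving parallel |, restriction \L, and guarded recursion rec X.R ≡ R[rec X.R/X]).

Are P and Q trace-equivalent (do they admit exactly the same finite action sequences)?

Reachable graph of P (4 states):
  p0 = a.(a.0 + (0 | 0 + a.0) + (a.0 + b.0)\{a}) :: -a-> p1
  p1 = a.0 + (0 | 0 + a.0) + (a.0 + b.0)\{a} :: -a-> p2, -b-> p3
  p2 = 0 :: deadlocked
  p3 = 0\{a} :: deadlocked
Reachable graph of Q (5 states):
  q0 = a.(a.a.0 + (0 | 0 + a.0) + (a.0 + b.0)\{a}) :: -a-> q1
  q1 = a.a.0 + (0 | 0 + a.0) + (a.0 + b.0)\{a} :: -a-> q2, -a-> q3, -b-> q4
  q2 = 0 :: deadlocked
  q3 = a.0 :: -a-> q2
  q4 = 0\{a} :: deadlocked
Trace ⟨aaa⟩ through Q, begin at {q0}:
  [1] a ⇒ {q1}
  [2] a ⇒ {q2, q3}
  [3] a ⇒ {q2}
  ✓ Q
Trace ⟨aaa⟩ through P, begin at {p0}:
  [1] a ⇒ {p1}
  [2] a ⇒ {p2}
  [3] a ⇒ ∅ (P stuck)

NO — witness ⟨aaa⟩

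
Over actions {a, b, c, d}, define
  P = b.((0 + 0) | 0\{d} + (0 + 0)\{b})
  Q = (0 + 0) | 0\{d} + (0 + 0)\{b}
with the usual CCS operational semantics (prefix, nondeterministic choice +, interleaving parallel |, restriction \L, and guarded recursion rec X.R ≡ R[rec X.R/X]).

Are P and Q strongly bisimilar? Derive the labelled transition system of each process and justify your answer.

Reachable graph of P (2 states):
  u0 = b.((0 + 0) | 0\{d} + (0 + 0)\{b}) | ··b··> u1
  u1 = (0 + 0) | 0\{d} + (0 + 0)\{b} | ·
Reachable graph of Q (1 states):
  v0 = (0 + 0) | 0\{d} + (0 + 0)\{b} | ·
Partition-refinement fixed point:
  B0 = {u0}
  B1 = {u1, v0}
u0 ∈ B0, v0 ∈ B1 → different blocks

NO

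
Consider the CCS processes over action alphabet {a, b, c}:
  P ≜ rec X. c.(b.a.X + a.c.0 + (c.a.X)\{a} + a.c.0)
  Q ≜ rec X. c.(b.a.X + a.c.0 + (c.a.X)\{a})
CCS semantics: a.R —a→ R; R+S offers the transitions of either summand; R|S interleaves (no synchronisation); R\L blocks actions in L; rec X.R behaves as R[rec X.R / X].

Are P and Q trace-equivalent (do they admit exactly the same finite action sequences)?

P's transition system — 6 states:
  p0 = rec X. c.(b.a.X + a.c.0 + (c.a.X)\{a} + a.c.0) ⊢ ··c··> p1
  p1 = b.a.(rec X. c.(b.a.X + a.c.0 + (c.a.X)\{a} + a.c.0)) + a.c.0 + (c.a.(rec X. c.(b.a.X + a.c.0 + (c.a.X)\{a} + a.c.0)))\{a} + a.c.0 ⊢ ··a··> p2, ··b··> p3, ··c··> p4
  p2 = c.0 ⊢ ··c··> p5
  p3 = a.(rec X. c.(b.a.X + a.c.0 + (c.a.X)\{a} + a.c.0)) ⊢ ··a··> p0
  p4 = (a.(rec X. c.(b.a.X + a.c.0 + (c.a.X)\{a} + a.c.0)))\{a} ⊢ (no moves)
  p5 = 0 ⊢ (no moves)
Q's transition system — 6 states:
  q0 = rec X. c.(b.a.X + a.c.0 + (c.a.X)\{a}) ⊢ ··c··> q1
  q1 = b.a.(rec X. c.(b.a.X + a.c.0 + (c.a.X)\{a})) + a.c.0 + (c.a.(rec X. c.(b.a.X + a.c.0 + (c.a.X)\{a})))\{a} ⊢ ··a··> q2, ··b··> q3, ··c··> q4
  q2 = c.0 ⊢ ··c··> q5
  q3 = a.(rec X. c.(b.a.X + a.c.0 + (c.a.X)\{a})) ⊢ ··a··> q0
  q4 = (a.(rec X. c.(b.a.X + a.c.0 + (c.a.X)\{a})))\{a} ⊢ (no moves)
  q5 = 0 ⊢ (no moves)
Coarsest stable partition (strong bisimilarity classes):
  B0 = {p0, q0}
  B1 = {p1, q1}
  B2 = {p3, q3}
  B3 = {p4, p5, q4, q5}
  B4 = {p2, q2}
p0 ∈ B0, q0 ∈ B0 → same block
Bisimilar ⇒ trace-equivalent.

traces(P) = traces(Q)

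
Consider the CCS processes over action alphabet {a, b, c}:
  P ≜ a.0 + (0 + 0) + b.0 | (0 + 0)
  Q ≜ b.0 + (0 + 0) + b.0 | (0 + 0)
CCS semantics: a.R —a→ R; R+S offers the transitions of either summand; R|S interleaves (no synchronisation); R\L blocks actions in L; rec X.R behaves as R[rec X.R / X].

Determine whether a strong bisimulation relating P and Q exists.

Reachable graph of P (3 states):
  p0 = a.0 + (0 + 0) + b.0 | (0 + 0) → --a--▸ p1, --b--▸ p2
  p1 = 0 → (no moves)
  p2 = 0 | (0 + 0) → (no moves)
Reachable graph of Q (3 states):
  q0 = b.0 + (0 + 0) + b.0 | (0 + 0) → --b--▸ q1, --b--▸ q2
  q1 = 0 → (no moves)
  q2 = 0 | (0 + 0) → (no moves)
Bisimilarity quotient blocks:
  B0 = {p0}
  B1 = {p1, p2, q1, q2}
  B2 = {q0}
p0 ∈ B0, q0 ∈ B2 → different blocks

not bisimilar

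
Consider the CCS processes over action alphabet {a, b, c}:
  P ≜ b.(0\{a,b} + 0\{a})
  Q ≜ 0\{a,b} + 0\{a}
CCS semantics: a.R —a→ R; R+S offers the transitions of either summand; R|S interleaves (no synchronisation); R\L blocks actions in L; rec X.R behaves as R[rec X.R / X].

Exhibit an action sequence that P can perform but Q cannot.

b

Reachable graph of P (2 states):
  m0 = b.(0\{a,b} + 0\{a}) ⊢ --b--▸ m1
  m1 = 0\{a,b} + 0\{a} ⊢ (no moves)
Reachable graph of Q (1 states):
  n0 = 0\{a,b} + 0\{a} ⊢ (no moves)
Executing b from P (initial set {m0}):
  [1] b ⇒ {m1}
  ✓ P
Executing b from Q (initial set {n0}):
  [1] b ⇒ no successor for Q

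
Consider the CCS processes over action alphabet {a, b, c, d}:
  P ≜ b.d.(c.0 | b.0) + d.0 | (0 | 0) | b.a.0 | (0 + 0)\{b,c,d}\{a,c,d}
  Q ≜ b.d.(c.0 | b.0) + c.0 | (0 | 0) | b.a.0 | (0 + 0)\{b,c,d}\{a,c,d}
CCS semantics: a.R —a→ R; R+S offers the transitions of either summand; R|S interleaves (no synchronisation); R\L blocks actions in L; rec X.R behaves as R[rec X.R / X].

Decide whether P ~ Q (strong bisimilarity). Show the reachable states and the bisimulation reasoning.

NO

Reachable graph of P (11 states):
  p0 = b.d.(c.0 | b.0) + d.0 | (0 | 0) | b.a.0 | (0 + 0)\{b,c,d}\{a,c,d} has moves —b→ p1, —b→ p2, —d→ p3
  p1 = d.(c.0 | b.0) has moves —d→ p4
  p2 = d.0 | (0 | 0) | a.0 | (0 + 0)\{b,c,d}\{a,c,d} has moves —a→ p5, —d→ p6
  p3 = 0 | (0 | 0) | b.a.0 | (0 + 0)\{b,c,d}\{a,c,d} has moves —b→ p6
  p4 = c.0 | b.0 has moves —b→ p7, —c→ p8
  p5 = d.0 | (0 | 0) | 0 | (0 + 0)\{b,c,d}\{a,c,d} has moves —d→ p9
  p6 = 0 | (0 | 0) | a.0 | (0 + 0)\{b,c,d}\{a,c,d} has moves —a→ p9
  p7 = c.0 | 0 has moves —c→ p10
  p8 = 0 | b.0 has moves —b→ p10
  p9 = 0 | (0 | 0) | 0 | (0 + 0)\{b,c,d}\{a,c,d} has moves ∅
  p10 = 0 | 0 has moves ∅
Reachable graph of Q (11 states):
  q0 = b.d.(c.0 | b.0) + c.0 | (0 | 0) | b.a.0 | (0 + 0)\{b,c,d}\{a,c,d} has moves —b→ q1, —b→ q2, —c→ q3
  q1 = c.0 | (0 | 0) | a.0 | (0 + 0)\{b,c,d}\{a,c,d} has moves —a→ q4, —c→ q5
  q2 = d.(c.0 | b.0) has moves —d→ q6
  q3 = 0 | (0 | 0) | b.a.0 | (0 + 0)\{b,c,d}\{a,c,d} has moves —b→ q5
  q4 = c.0 | (0 | 0) | 0 | (0 + 0)\{b,c,d}\{a,c,d} has moves —c→ q7
  q5 = 0 | (0 | 0) | a.0 | (0 + 0)\{b,c,d}\{a,c,d} has moves —a→ q7
  q6 = c.0 | b.0 has moves —b→ q8, —c→ q9
  q7 = 0 | (0 | 0) | 0 | (0 + 0)\{b,c,d}\{a,c,d} has moves ∅
  q8 = c.0 | 0 has moves —c→ q10
  q9 = 0 | b.0 has moves —b→ q10
  q10 = 0 | 0 has moves ∅
Bisimilarity quotient blocks:
  B0 = {p0}
  B1 = {p3, q3}
  B2 = {p6, q5}
  B3 = {p10, p9, q10, q7}
  B4 = {p1, q2}
  B5 = {p4, q6}
  B6 = {p8, q9}
  B7 = {p7, q4, q8}
  B8 = {p2}
  B9 = {p5}
  B10 = {q0}
  B11 = {q1}
p0 ∈ B0, q0 ∈ B10 → different blocks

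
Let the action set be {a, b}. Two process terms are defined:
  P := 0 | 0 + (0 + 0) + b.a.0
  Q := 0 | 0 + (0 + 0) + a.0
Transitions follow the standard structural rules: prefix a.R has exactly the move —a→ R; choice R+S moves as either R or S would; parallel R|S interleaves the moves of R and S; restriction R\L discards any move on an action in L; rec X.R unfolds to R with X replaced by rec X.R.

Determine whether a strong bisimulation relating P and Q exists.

P's transition system — 3 states:
  m0 = 0 | 0 + (0 + 0) + b.a.0 has moves =b=> m1
  m1 = a.0 has moves =a=> m2
  m2 = 0 has moves ·
Q's transition system — 2 states:
  n0 = 0 | 0 + (0 + 0) + a.0 has moves =a=> n1
  n1 = 0 has moves ·
Coarsest stable partition (strong bisimilarity classes):
  B0 = {m0}
  B1 = {m1, n0}
  B2 = {m2, n1}
m0 ∈ B0, n0 ∈ B1 → different blocks

NO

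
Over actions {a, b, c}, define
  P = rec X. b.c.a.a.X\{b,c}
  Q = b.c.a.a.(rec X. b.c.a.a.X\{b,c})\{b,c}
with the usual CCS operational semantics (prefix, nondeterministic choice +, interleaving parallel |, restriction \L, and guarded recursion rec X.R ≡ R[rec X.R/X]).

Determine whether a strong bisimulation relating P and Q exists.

bisimilar

LTS(P): 5 reachable states
  u0 = rec X. b.c.a.a.X\{b,c} ⊢ -b-> u1
  u1 = c.a.a.(rec X. b.c.a.a.X\{b,c})\{b,c} ⊢ -c-> u2
  u2 = a.a.(rec X. b.c.a.a.X\{b,c})\{b,c} ⊢ -a-> u3
  u3 = a.(rec X. b.c.a.a.X\{b,c})\{b,c} ⊢ -a-> u4
  u4 = (rec X. b.c.a.a.X\{b,c})\{b,c} ⊢ ·
LTS(Q): 5 reachable states
  v0 = b.c.a.a.(rec X. b.c.a.a.X\{b,c})\{b,c} ⊢ -b-> v1
  v1 = c.a.a.(rec X. b.c.a.a.X\{b,c})\{b,c} ⊢ -c-> v2
  v2 = a.a.(rec X. b.c.a.a.X\{b,c})\{b,c} ⊢ -a-> v3
  v3 = a.(rec X. b.c.a.a.X\{b,c})\{b,c} ⊢ -a-> v4
  v4 = (rec X. b.c.a.a.X\{b,c})\{b,c} ⊢ ·
Coarsest stable partition (strong bisimilarity classes):
  B0 = {u0, v0}
  B1 = {u1, v1}
  B2 = {u2, v2}
  B3 = {u3, v3}
  B4 = {u4, v4}
u0 ∈ B0, v0 ∈ B0 → same block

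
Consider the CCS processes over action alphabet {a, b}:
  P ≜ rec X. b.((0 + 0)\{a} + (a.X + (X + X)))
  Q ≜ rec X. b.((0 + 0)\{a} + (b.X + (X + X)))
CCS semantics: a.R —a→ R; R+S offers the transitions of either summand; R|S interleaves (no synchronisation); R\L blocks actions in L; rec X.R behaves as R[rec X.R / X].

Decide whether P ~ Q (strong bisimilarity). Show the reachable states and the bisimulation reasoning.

P ≁ Q

LTS(P): 2 reachable states
  m0 = rec X. b.((0 + 0)\{a} + (a.X + (X + X))) ⊢ =b=> m1
  m1 = (0 + 0)\{a} + (a.(rec X. b.((0 + 0)\{a} + (a.X + (X + X)))) + ((rec X. b.((0 + 0)\{a} + (a.X + (X + X)))) + (rec X. b.((0 + 0)\{a} + (a.X + (X + X)))))) ⊢ =a=> m0, =b=> m1
LTS(Q): 2 reachable states
  n0 = rec X. b.((0 + 0)\{a} + (b.X + (X + X))) ⊢ =b=> n1
  n1 = (0 + 0)\{a} + (b.(rec X. b.((0 + 0)\{a} + (b.X + (X + X)))) + ((rec X. b.((0 + 0)\{a} + (b.X + (X + X)))) + (rec X. b.((0 + 0)\{a} + (b.X + (X + X)))))) ⊢ =b=> n0, =b=> n1
Coarsest stable partition (strong bisimilarity classes):
  B0 = {m0}
  B1 = {m1}
  B2 = {n0, n1}
m0 ∈ B0, n0 ∈ B2 → different blocks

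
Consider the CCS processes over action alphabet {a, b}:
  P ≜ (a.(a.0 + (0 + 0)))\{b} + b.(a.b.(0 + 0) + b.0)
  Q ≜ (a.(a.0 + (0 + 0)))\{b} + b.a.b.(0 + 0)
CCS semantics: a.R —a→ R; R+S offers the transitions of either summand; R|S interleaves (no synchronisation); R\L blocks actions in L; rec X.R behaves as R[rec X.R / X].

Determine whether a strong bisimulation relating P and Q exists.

LTS(P): 7 reachable states
  u0 = (a.(a.0 + (0 + 0)))\{b} + b.(a.b.(0 + 0) + b.0) | --a--▸ u1, --b--▸ u2
  u1 = (a.0 + (0 + 0))\{b} | --a--▸ u3
  u2 = a.b.(0 + 0) + b.0 | --a--▸ u4, --b--▸ u5
  u3 = 0\{b} | deadlocked
  u4 = b.(0 + 0) | --b--▸ u6
  u5 = 0 | deadlocked
  u6 = 0 + 0 | deadlocked
LTS(Q): 6 reachable states
  v0 = (a.(a.0 + (0 + 0)))\{b} + b.a.b.(0 + 0) | --a--▸ v1, --b--▸ v2
  v1 = (a.0 + (0 + 0))\{b} | --a--▸ v3
  v2 = a.b.(0 + 0) | --a--▸ v4
  v3 = 0\{b} | deadlocked
  v4 = b.(0 + 0) | --b--▸ v5
  v5 = 0 + 0 | deadlocked
Partition-refinement fixed point:
  B0 = {u0}
  B1 = {u2}
  B2 = {u4, v4}
  B3 = {u3, u5, u6, v3, v5}
  B4 = {u1, v1}
  B5 = {v0}
  B6 = {v2}
u0 ∈ B0, v0 ∈ B5 → different blocks

not bisimilar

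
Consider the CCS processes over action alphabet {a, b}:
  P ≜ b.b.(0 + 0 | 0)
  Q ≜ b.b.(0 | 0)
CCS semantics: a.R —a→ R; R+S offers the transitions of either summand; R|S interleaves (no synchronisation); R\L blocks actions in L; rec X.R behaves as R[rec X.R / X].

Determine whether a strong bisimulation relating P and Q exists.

YES

Reachable graph of P (3 states):
  m0 = b.b.(0 + 0 | 0) → =b=> m1
  m1 = b.(0 + 0 | 0) → =b=> m2
  m2 = 0 + 0 | 0 → ∅
Reachable graph of Q (3 states):
  n0 = b.b.(0 | 0) → =b=> n1
  n1 = b.(0 | 0) → =b=> n2
  n2 = 0 | 0 → ∅
Coarsest stable partition (strong bisimilarity classes):
  B0 = {m0, n0}
  B1 = {m1, n1}
  B2 = {m2, n2}
m0 ∈ B0, n0 ∈ B0 → same block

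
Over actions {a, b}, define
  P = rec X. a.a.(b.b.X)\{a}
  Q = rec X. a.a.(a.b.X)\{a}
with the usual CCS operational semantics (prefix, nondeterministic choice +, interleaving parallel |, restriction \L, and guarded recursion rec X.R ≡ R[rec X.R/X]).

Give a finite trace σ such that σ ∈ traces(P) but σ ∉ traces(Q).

P's transition system — 5 states:
  s0 = rec X. a.a.(b.b.X)\{a} → =a=> s1
  s1 = a.(b.b.(rec X. a.a.(b.b.X)\{a}))\{a} → =a=> s2
  s2 = (b.b.(rec X. a.a.(b.b.X)\{a}))\{a} → =b=> s3
  s3 = (b.(rec X. a.a.(b.b.X)\{a}))\{a} → =b=> s4
  s4 = (rec X. a.a.(b.b.X)\{a})\{a} → ·
Q's transition system — 3 states:
  t0 = rec X. a.a.(a.b.X)\{a} → =a=> t1
  t1 = a.(a.b.(rec X. a.a.(a.b.X)\{a}))\{a} → =a=> t2
  t2 = (a.b.(rec X. a.a.(a.b.X)\{a}))\{a} → ·
Trace ⟨aab⟩ through P, begin at {s0}:
  after a @ step 1: {s1}
  after a @ step 2: {s2}
  after b @ step 3: {s3}
  — P admits the full trace.
Trace ⟨aab⟩ through Q, begin at {t0}:
  after a @ step 1: {t1}
  after a @ step 2: {t2}
  after b @ step 3: no successor for Q

aab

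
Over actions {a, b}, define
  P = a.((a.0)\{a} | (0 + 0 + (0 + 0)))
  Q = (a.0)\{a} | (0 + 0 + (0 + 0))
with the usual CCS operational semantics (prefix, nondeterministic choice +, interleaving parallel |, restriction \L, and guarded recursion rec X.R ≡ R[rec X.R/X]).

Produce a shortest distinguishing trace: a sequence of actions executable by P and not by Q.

a

P's transition system — 2 states:
  p0 = a.((a.0)\{a} | (0 + 0 + (0 + 0))) has moves —a→ p1
  p1 = (a.0)\{a} | (0 + 0 + (0 + 0)) has moves (no moves)
Q's transition system — 1 states:
  q0 = (a.0)\{a} | (0 + 0 + (0 + 0)) has moves (no moves)
Run σ = ⟨a⟩ on P: start {p0}
  after a @ step 1: {p1}
  P completes σ.
Run σ = ⟨a⟩ on Q: start {q0}
  after a @ step 1: ∅  — Q cannot continue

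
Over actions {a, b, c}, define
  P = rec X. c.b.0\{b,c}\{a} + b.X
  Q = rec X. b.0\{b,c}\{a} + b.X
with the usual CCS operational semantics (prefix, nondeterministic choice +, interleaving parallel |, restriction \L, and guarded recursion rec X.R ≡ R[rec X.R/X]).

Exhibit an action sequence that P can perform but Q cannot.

c

P's transition system — 3 states:
  m0 = rec X. c.b.0\{b,c}\{a} + b.X :: -b-> m0, -c-> m1
  m1 = b.0\{b,c}\{a} :: -b-> m2
  m2 = 0\{b,c}\{a} :: ·
Q's transition system — 2 states:
  n0 = rec X. b.0\{b,c}\{a} + b.X :: -b-> n0, -b-> n1
  n1 = 0\{b,c}\{a} :: ·
Run σ = ⟨c⟩ on P: start {m0}
  step 1 (c): {m1}
  ✓ P
Run σ = ⟨c⟩ on Q: start {n0}
  step 1 (c): ∅  — Q cannot continue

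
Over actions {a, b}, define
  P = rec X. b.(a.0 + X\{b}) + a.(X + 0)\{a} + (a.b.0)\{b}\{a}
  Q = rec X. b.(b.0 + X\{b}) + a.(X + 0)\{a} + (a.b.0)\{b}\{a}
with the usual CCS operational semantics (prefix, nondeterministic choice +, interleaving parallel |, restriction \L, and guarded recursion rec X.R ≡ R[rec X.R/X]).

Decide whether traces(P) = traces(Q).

Reachable graph of P (6 states):
  s0 = rec X. b.(a.0 + X\{b}) + a.(X + 0)\{a} + (a.b.0)\{b}\{a} ⊢ —a→ s1, —b→ s2
  s1 = ((rec X. b.(a.0 + X\{b}) + a.(X + 0)\{a} + (a.b.0)\{b}\{a}) + 0)\{a} ⊢ —b→ s3
  s2 = a.0 + (rec X. b.(a.0 + X\{b}) + a.(X + 0)\{a} + (a.b.0)\{b}\{a})\{b} ⊢ —a→ s4, —a→ s5
  s3 = (a.0 + (rec X. b.(a.0 + X\{b}) + a.(X + 0)\{a} + (a.b.0)\{b}\{a})\{b})\{a} ⊢ ∅
  s4 = ((rec X. b.(a.0 + X\{b}) + a.(X + 0)\{a} + (a.b.0)\{b}\{a}) + 0)\{a}\{b} ⊢ ∅
  s5 = 0 ⊢ ∅
Reachable graph of Q (7 states):
  t0 = rec X. b.(b.0 + X\{b}) + a.(X + 0)\{a} + (a.b.0)\{b}\{a} ⊢ —a→ t1, —b→ t2
  t1 = ((rec X. b.(b.0 + X\{b}) + a.(X + 0)\{a} + (a.b.0)\{b}\{a}) + 0)\{a} ⊢ —b→ t3
  t2 = b.0 + (rec X. b.(b.0 + X\{b}) + a.(X + 0)\{a} + (a.b.0)\{b}\{a})\{b} ⊢ —a→ t4, —b→ t5
  t3 = (b.0 + (rec X. b.(b.0 + X\{b}) + a.(X + 0)\{a} + (a.b.0)\{b}\{a})\{b})\{a} ⊢ —b→ t6
  t4 = ((rec X. b.(b.0 + X\{b}) + a.(X + 0)\{a} + (a.b.0)\{b}\{a}) + 0)\{a}\{b} ⊢ ∅
  t5 = 0 ⊢ ∅
  t6 = 0\{a} ⊢ ∅
Trace ⟨bb⟩ through Q, begin at {t0}:
  [1] b ⇒ {t2}
  [2] b ⇒ {t5}
  Q completes σ.
Trace ⟨bb⟩ through P, begin at {s0}:
  [1] b ⇒ {s2}
  [2] b ⇒ ∅  — P cannot continue

trace-distinct — witness ⟨bb⟩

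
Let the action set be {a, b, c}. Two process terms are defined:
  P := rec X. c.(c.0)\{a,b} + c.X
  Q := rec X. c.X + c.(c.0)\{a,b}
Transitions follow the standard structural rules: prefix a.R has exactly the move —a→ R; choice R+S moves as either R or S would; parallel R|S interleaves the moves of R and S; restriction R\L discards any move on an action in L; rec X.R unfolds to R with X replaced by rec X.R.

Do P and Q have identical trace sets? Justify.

trace-equivalent

Reachable graph of P (3 states):
  p0 = rec X. c.(c.0)\{a,b} + c.X :: —c→ p0, —c→ p1
  p1 = (c.0)\{a,b} :: —c→ p2
  p2 = 0\{a,b} :: stopped
Reachable graph of Q (3 states):
  q0 = rec X. c.X + c.(c.0)\{a,b} :: —c→ q0, —c→ q1
  q1 = (c.0)\{a,b} :: —c→ q2
  q2 = 0\{a,b} :: stopped
Bisimilarity quotient blocks:
  B0 = {p0, q0}
  B1 = {p1, q1}
  B2 = {p2, q2}
p0 ∈ B0, q0 ∈ B0 → same block
Bisimilar ⇒ trace-equivalent.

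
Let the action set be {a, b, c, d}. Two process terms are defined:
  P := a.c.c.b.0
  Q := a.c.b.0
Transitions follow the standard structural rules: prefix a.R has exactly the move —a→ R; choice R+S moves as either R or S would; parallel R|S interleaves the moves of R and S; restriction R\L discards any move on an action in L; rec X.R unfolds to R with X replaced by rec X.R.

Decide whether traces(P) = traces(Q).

traces(P) ≠ traces(Q) — witness ⟨acc⟩

Reachable graph of P (5 states):
  m0 = a.c.c.b.0 has moves -a-> m1
  m1 = c.c.b.0 has moves -c-> m2
  m2 = c.b.0 has moves -c-> m3
  m3 = b.0 has moves -b-> m4
  m4 = 0 has moves (no moves)
Reachable graph of Q (4 states):
  n0 = a.c.b.0 has moves -a-> n1
  n1 = c.b.0 has moves -c-> n2
  n2 = b.0 has moves -b-> n3
  n3 = 0 has moves (no moves)
Trace ⟨acc⟩ through P, begin at {m0}:
  after a @ step 1: {m1}
  after c @ step 2: {m2}
  after c @ step 3: {m3}
  ✓ P
Trace ⟨acc⟩ through Q, begin at {n0}:
  after a @ step 1: {n1}
  after c @ step 2: {n2}
  after c @ step 3: ∅  — Q cannot continue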